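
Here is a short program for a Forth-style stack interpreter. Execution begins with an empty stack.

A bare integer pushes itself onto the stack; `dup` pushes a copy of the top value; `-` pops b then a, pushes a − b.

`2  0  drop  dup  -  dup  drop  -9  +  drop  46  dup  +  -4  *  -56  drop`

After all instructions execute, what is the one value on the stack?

-368

2    : [2]
0    : [2, 0]
drop : [2]
dup  : [2, 2]
-    : [0]
dup  : [0, 0]
drop : [0]
-9   : [0, -9]
+    : [-9]
drop : []
46   : [46]
dup  : [46, 46]
+    : [92]
-4   : [92, -4]
*    : [-368]
-56  : [-368, -56]
drop : [-368]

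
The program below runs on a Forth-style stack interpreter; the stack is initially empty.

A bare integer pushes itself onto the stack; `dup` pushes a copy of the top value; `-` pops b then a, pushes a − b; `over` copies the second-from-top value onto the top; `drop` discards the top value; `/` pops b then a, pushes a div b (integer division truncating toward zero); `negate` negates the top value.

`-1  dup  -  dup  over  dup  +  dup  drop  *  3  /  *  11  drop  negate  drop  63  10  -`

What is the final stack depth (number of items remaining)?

-1      [-1]
dup     [-1, -1]
-       [0]
dup     [0, 0]
over    [0, 0, 0]
dup     [0, 0, 0, 0]
+       [0, 0, 0]
dup     [0, 0, 0, 0]
drop    [0, 0, 0]
*       [0, 0]
3       [0, 0, 3]
/       [0, 0]
*       [0]
11      [0, 11]
drop    [0]
negate  [0]
drop    []
63      [63]
10      [63, 10]
-       [53]

1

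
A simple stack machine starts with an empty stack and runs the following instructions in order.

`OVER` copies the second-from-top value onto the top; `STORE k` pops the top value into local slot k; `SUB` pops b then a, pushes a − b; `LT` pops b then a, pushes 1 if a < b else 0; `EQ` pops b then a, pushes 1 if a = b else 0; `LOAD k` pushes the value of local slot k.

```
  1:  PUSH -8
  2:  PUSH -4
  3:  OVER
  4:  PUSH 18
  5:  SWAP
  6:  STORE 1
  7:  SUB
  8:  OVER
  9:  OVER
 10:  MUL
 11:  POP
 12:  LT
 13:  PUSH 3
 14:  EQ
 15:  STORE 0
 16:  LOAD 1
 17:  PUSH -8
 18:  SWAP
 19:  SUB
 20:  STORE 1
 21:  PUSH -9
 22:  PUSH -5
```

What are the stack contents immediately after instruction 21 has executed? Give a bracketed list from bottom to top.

PUSH -8 : -8
PUSH -4 : -8 -4
OVER    : -8 -4 -8
PUSH 18 : -8 -4 -8 18
SWAP    : -8 -4 18 -8
STORE 1 : -8 -4 18
SUB     : -8 -22
OVER    : -8 -22 -8
OVER    : -8 -22 -8 -22
MUL     : -8 -22 176
POP     : -8 -22
LT      : 0
PUSH 3  : 0 3
EQ      : 0
STORE 0 : (empty)
LOAD 1  : -8
PUSH -8 : -8 -8
SWAP    : -8 -8
SUB     : 0
STORE 1 : (empty)
PUSH -9 : -9

[-9]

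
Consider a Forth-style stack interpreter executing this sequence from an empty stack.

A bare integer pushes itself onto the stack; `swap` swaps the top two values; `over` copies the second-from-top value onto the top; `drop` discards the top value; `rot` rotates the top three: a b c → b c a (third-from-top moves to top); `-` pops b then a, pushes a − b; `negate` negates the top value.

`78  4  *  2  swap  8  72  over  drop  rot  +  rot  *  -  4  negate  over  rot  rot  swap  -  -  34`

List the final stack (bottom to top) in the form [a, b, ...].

78     -> [78]
4      -> [78, 4]
*      -> [312]
2      -> [312, 2]
swap   -> [2, 312]
8      -> [2, 312, 8]
72     -> [2, 312, 8, 72]
over   -> [2, 312, 8, 72, 8]
drop   -> [2, 312, 8, 72]
rot    -> [2, 8, 72, 312]
+      -> [2, 8, 384]
rot    -> [8, 384, 2]
*      -> [8, 768]
-      -> [-760]
4      -> [-760, 4]
negate -> [-760, -4]
over   -> [-760, -4, -760]
rot    -> [-4, -760, -760]
rot    -> [-760, -760, -4]
swap   -> [-760, -4, -760]
-      -> [-760, 756]
-      -> [-1516]
34     -> [-1516, 34]

[-1516, 34]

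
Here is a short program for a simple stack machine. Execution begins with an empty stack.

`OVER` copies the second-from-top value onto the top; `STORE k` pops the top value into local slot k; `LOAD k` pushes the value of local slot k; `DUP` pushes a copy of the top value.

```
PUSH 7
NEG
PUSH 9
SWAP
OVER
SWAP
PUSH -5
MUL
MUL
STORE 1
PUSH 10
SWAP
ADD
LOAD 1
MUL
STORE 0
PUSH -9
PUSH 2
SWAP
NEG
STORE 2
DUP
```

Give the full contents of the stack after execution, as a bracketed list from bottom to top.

[2, 2]

PUSH 7   7
NEG      -7
PUSH 9   -7 9
SWAP     9 -7
OVER     9 -7 9
SWAP     9 9 -7
PUSH -5  9 9 -7 -5
MUL      9 9 35
MUL      9 315
STORE 1  9
PUSH 10  9 10
SWAP     10 9
ADD      19
LOAD 1   19 315
MUL      5985
STORE 0  (empty)
PUSH -9  -9
PUSH 2   -9 2
SWAP     2 -9
NEG      2 9
STORE 2  2
DUP      2 2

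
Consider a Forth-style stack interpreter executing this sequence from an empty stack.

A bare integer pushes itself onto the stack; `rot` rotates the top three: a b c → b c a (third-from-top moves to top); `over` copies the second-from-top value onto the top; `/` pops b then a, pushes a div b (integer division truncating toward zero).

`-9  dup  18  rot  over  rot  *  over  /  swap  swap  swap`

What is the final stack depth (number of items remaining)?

-9   : -9
dup  : -9 -9
18   : -9 -9 18
rot  : -9 18 -9
over : -9 18 -9 18
rot  : -9 -9 18 18
*    : -9 -9 324
over : -9 -9 324 -9
/    : -9 -9 -36
swap : -9 -36 -9
swap : -9 -9 -36
swap : -9 -36 -9

3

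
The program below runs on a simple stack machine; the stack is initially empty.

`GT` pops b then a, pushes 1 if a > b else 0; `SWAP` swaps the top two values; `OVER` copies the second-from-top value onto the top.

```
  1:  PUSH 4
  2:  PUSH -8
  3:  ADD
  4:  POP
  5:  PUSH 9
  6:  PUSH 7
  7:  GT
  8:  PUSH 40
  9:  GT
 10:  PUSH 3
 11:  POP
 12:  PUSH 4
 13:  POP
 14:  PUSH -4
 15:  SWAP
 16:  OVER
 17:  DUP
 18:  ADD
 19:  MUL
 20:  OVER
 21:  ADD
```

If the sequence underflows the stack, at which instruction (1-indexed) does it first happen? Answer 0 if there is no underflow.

0

PUSH 4   [4]
PUSH -8  [4, -8]
ADD      [-4]
POP      []
PUSH 9   [9]
PUSH 7   [9, 7]
GT       [1]
PUSH 40  [1, 40]
GT       [0]
PUSH 3   [0, 3]
POP      [0]
PUSH 4   [0, 4]
POP      [0]
PUSH -4  [0, -4]
SWAP     [-4, 0]
OVER     [-4, 0, -4]
DUP      [-4, 0, -4, -4]
ADD      [-4, 0, -8]
MUL      [-4, 0]
OVER     [-4, 0, -4]
ADD      [-4, -4]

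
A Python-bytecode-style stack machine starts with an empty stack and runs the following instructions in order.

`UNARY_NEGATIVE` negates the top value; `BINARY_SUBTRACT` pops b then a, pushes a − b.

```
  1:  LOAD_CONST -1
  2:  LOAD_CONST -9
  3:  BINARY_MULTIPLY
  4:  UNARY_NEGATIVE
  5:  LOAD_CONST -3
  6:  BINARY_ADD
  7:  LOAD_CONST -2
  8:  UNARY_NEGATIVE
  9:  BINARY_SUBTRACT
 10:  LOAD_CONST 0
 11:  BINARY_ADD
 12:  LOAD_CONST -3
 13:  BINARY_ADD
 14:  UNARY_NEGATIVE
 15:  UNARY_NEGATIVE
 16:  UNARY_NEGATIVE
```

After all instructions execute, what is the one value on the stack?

17

LOAD_CONST -1    -1
LOAD_CONST -9    -1 -9
BINARY_MULTIPLY  9
UNARY_NEGATIVE   -9
LOAD_CONST -3    -9 -3
BINARY_ADD       -12
LOAD_CONST -2    -12 -2
UNARY_NEGATIVE   -12 2
BINARY_SUBTRACT  -14
LOAD_CONST 0     -14 0
BINARY_ADD       -14
LOAD_CONST -3    -14 -3
BINARY_ADD       -17
UNARY_NEGATIVE   17
UNARY_NEGATIVE   -17
UNARY_NEGATIVE   17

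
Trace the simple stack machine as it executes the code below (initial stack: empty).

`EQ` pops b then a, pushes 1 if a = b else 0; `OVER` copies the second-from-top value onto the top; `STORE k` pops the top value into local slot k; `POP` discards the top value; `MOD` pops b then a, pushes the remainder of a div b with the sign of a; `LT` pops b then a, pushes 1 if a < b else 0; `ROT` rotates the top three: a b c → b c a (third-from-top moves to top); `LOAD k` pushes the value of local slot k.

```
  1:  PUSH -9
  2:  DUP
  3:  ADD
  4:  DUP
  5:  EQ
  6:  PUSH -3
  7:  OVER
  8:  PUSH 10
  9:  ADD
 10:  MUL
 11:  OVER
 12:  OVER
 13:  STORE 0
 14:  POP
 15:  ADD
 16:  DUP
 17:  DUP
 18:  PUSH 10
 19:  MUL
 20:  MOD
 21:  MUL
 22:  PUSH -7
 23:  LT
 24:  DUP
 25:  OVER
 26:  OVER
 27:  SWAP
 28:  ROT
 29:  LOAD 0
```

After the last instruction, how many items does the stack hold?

PUSH -9 -> -9
DUP     -> -9 -9
ADD     -> -18
DUP     -> -18 -18
EQ      -> 1
PUSH -3 -> 1 -3
OVER    -> 1 -3 1
PUSH 10 -> 1 -3 1 10
ADD     -> 1 -3 11
MUL     -> 1 -33
OVER    -> 1 -33 1
OVER    -> 1 -33 1 -33
STORE 0 -> 1 -33 1
POP     -> 1 -33
ADD     -> -32
DUP     -> -32 -32
DUP     -> -32 -32 -32
PUSH 10 -> -32 -32 -32 10
MUL     -> -32 -32 -320
MOD     -> -32 -32
MUL     -> 1024
PUSH -7 -> 1024 -7
LT      -> 0
DUP     -> 0 0
OVER    -> 0 0 0
OVER    -> 0 0 0 0
SWAP    -> 0 0 0 0
ROT     -> 0 0 0 0
LOAD 0  -> 0 0 0 0 -33

5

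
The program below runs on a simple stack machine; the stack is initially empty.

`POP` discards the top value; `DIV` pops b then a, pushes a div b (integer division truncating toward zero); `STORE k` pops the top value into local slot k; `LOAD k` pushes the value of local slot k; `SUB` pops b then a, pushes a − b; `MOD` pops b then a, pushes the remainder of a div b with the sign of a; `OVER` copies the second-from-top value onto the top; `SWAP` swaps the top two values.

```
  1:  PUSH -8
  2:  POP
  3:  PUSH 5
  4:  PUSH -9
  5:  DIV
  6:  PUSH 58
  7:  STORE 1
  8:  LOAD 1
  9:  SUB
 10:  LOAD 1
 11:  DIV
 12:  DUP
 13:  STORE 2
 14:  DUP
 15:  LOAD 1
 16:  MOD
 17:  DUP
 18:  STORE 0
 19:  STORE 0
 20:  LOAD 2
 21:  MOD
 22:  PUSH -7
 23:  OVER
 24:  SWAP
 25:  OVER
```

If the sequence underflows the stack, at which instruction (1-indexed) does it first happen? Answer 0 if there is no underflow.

PUSH -8 -> -8
POP     -> (empty)
PUSH 5  -> 5
PUSH -9 -> 5 -9
DIV     -> 0
PUSH 58 -> 0 58
STORE 1 -> 0
LOAD 1  -> 0 58
SUB     -> -58
LOAD 1  -> -58 58
DIV     -> -1
DUP     -> -1 -1
STORE 2 -> -1
DUP     -> -1 -1
LOAD 1  -> -1 -1 58
MOD     -> -1 -1
DUP     -> -1 -1 -1
STORE 0 -> -1 -1
STORE 0 -> -1
LOAD 2  -> -1 -1
MOD     -> 0
PUSH -7 -> 0 -7
OVER    -> 0 -7 0
SWAP    -> 0 0 -7
OVER    -> 0 0 -7 0

0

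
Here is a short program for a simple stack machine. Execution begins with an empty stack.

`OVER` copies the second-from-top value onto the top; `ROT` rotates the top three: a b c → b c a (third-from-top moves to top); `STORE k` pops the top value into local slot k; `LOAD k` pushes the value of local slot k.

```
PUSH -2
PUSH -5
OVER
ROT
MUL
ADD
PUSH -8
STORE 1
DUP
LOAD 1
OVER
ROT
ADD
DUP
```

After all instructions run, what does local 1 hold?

PUSH -2 -> -2
PUSH -5 -> -2 -5
OVER    -> -2 -5 -2
ROT     -> -5 -2 -2
MUL     -> -5 4
ADD     -> -1
PUSH -8 -> -1 -8
STORE 1 -> -1
DUP     -> -1 -1
LOAD 1  -> -1 -1 -8
OVER    -> -1 -1 -8 -1
ROT     -> -1 -8 -1 -1
ADD     -> -1 -8 -2
DUP     -> -1 -8 -2 -2

-8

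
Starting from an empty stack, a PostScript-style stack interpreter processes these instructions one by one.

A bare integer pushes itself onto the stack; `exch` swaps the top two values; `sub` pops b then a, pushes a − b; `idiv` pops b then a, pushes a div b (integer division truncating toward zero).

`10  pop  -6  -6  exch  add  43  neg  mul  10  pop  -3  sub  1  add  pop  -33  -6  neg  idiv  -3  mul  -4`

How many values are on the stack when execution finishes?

10    10
pop   (empty)
-6    -6
-6    -6 -6
exch  -6 -6
add   -12
43    -12 43
neg   -12 -43
mul   516
10    516 10
pop   516
-3    516 -3
sub   519
1     519 1
add   520
pop   (empty)
-33   -33
-6    -33 -6
neg   -33 6
idiv  -5
-3    -5 -3
mul   15
-4    15 -4

2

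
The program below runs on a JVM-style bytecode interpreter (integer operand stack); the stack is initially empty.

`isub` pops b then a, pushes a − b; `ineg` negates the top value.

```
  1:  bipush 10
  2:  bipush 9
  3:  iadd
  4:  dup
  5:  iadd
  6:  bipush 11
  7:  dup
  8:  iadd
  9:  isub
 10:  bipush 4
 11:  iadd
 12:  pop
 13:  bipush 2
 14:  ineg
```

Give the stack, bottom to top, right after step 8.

[38, 22]

bipush 10 : [10]
bipush 9  : [10, 9]
iadd      : [19]
dup       : [19, 19]
iadd      : [38]
bipush 11 : [38, 11]
dup       : [38, 11, 11]
iadd      : [38, 22]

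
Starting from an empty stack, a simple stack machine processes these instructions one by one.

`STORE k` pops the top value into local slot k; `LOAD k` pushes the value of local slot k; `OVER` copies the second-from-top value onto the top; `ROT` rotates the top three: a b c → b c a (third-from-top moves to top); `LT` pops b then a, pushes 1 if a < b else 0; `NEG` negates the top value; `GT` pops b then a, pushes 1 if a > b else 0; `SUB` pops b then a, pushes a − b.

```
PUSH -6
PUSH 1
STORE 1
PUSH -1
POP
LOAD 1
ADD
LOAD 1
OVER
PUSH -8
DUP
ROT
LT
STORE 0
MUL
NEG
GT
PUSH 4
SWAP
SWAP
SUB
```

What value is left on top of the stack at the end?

PUSH -6 -> [-6]
PUSH 1  -> [-6, 1]
STORE 1 -> [-6]
PUSH -1 -> [-6, -1]
POP     -> [-6]
LOAD 1  -> [-6, 1]
ADD     -> [-5]
LOAD 1  -> [-5, 1]
OVER    -> [-5, 1, -5]
PUSH -8 -> [-5, 1, -5, -8]
DUP     -> [-5, 1, -5, -8, -8]
ROT     -> [-5, 1, -8, -8, -5]
LT      -> [-5, 1, -8, 1]
STORE 0 -> [-5, 1, -8]
MUL     -> [-5, -8]
NEG     -> [-5, 8]
GT      -> [0]
PUSH 4  -> [0, 4]
SWAP    -> [4, 0]
SWAP    -> [0, 4]
SUB     -> [-4]

-4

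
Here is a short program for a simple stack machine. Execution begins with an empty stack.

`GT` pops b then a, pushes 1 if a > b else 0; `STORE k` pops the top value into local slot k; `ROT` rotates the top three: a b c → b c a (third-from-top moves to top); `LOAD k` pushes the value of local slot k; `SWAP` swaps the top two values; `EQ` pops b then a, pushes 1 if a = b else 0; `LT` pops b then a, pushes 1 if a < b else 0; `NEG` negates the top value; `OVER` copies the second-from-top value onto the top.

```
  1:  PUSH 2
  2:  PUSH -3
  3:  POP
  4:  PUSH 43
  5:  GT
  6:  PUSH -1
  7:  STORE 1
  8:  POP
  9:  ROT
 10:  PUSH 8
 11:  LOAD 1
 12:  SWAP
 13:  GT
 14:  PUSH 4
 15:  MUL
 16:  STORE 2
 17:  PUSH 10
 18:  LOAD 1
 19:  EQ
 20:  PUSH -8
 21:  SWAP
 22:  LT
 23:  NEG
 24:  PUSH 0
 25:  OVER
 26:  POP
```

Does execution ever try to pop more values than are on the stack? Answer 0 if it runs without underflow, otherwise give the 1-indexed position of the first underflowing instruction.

9

PUSH 2  : [2]
PUSH -3 : [2, -3]
POP     : [2]
PUSH 43 : [2, 43]
GT      : [0]
PUSH -1 : [0, -1]
STORE 1 : [0]
POP     : []
ROT  — needs 3 operands, stack has 0 → underflow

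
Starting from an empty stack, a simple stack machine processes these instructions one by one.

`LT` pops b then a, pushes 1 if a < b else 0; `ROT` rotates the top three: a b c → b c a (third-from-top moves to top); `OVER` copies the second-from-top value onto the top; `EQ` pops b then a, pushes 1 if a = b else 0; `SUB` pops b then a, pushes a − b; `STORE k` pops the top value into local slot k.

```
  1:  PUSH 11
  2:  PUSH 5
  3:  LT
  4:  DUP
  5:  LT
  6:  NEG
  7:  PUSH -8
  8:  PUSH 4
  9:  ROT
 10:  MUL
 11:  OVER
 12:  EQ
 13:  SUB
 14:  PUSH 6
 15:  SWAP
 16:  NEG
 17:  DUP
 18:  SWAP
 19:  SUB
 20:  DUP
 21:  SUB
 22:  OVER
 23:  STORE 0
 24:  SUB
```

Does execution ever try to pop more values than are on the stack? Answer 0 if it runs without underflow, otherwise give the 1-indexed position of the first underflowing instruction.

0

PUSH 11 → [11]
PUSH 5  → [11, 5]
LT      → [0]
DUP     → [0, 0]
LT      → [0]
NEG     → [0]
PUSH -8 → [0, -8]
PUSH 4  → [0, -8, 4]
ROT     → [-8, 4, 0]
MUL     → [-8, 0]
OVER    → [-8, 0, -8]
EQ      → [-8, 0]
SUB     → [-8]
PUSH 6  → [-8, 6]
SWAP    → [6, -8]
NEG     → [6, 8]
DUP     → [6, 8, 8]
SWAP    → [6, 8, 8]
SUB     → [6, 0]
DUP     → [6, 0, 0]
SUB     → [6, 0]
OVER    → [6, 0, 6]
STORE 0 → [6, 0]
SUB     → [6]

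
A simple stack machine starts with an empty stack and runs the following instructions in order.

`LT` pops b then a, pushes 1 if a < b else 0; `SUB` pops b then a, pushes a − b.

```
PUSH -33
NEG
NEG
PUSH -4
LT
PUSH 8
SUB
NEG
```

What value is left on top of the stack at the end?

PUSH -33 -> [-33]
NEG      -> [33]
NEG      -> [-33]
PUSH -4  -> [-33, -4]
LT       -> [1]
PUSH 8   -> [1, 8]
SUB      -> [-7]
NEG      -> [7]

7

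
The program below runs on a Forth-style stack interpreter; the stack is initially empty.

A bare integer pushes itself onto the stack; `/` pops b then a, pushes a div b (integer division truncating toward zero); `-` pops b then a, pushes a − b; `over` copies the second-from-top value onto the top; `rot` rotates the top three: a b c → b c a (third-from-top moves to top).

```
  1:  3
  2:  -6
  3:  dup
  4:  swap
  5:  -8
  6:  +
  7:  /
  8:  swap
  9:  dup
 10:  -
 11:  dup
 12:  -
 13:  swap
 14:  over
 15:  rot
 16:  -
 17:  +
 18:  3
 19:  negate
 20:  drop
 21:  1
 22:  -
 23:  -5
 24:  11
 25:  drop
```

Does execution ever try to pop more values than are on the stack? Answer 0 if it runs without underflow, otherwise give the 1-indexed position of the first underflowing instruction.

0

3      -> [3]
-6     -> [3, -6]
dup    -> [3, -6, -6]
swap   -> [3, -6, -6]
-8     -> [3, -6, -6, -8]
+      -> [3, -6, -14]
/      -> [3, 0]
swap   -> [0, 3]
dup    -> [0, 3, 3]
-      -> [0, 0]
dup    -> [0, 0, 0]
-      -> [0, 0]
swap   -> [0, 0]
over   -> [0, 0, 0]
rot    -> [0, 0, 0]
-      -> [0, 0]
+      -> [0]
3      -> [0, 3]
negate -> [0, -3]
drop   -> [0]
1      -> [0, 1]
-      -> [-1]
-5     -> [-1, -5]
11     -> [-1, -5, 11]
drop   -> [-1, -5]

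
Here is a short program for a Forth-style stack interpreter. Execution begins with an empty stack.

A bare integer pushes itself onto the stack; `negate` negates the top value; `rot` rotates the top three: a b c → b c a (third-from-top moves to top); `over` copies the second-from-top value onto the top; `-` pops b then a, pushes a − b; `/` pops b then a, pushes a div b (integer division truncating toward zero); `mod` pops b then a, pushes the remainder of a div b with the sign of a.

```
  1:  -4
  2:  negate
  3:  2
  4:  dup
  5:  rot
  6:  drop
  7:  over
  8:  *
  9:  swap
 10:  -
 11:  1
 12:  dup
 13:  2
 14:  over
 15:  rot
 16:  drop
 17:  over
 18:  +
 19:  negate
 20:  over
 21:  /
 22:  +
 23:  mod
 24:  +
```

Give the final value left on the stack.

2

-4     : -4
negate : 4
2      : 4 2
dup    : 4 2 2
rot    : 2 2 4
drop   : 2 2
over   : 2 2 2
*      : 2 4
swap   : 4 2
-      : 2
1      : 2 1
dup    : 2 1 1
2      : 2 1 1 2
over   : 2 1 1 2 1
rot    : 2 1 2 1 1
drop   : 2 1 2 1
over   : 2 1 2 1 2
+      : 2 1 2 3
negate : 2 1 2 -3
over   : 2 1 2 -3 2
/      : 2 1 2 -1
+      : 2 1 1
mod    : 2 0
+      : 2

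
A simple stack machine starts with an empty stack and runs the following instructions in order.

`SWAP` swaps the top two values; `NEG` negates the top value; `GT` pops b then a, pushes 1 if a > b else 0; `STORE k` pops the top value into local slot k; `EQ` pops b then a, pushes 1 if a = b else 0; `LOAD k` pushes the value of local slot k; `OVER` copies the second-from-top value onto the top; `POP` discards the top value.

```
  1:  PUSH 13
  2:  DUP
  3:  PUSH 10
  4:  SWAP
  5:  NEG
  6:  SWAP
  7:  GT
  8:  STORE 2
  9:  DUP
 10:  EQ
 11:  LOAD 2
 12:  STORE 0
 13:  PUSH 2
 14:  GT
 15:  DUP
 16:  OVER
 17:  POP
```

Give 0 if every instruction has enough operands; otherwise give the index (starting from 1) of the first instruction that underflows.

PUSH 13 -> 13
DUP     -> 13 13
PUSH 10 -> 13 13 10
SWAP    -> 13 10 13
NEG     -> 13 10 -13
SWAP    -> 13 -13 10
GT      -> 13 0
STORE 2 -> 13
DUP     -> 13 13
EQ      -> 1
LOAD 2  -> 1 0
STORE 0 -> 1
PUSH 2  -> 1 2
GT      -> 0
DUP     -> 0 0
OVER    -> 0 0 0
POP     -> 0 0

0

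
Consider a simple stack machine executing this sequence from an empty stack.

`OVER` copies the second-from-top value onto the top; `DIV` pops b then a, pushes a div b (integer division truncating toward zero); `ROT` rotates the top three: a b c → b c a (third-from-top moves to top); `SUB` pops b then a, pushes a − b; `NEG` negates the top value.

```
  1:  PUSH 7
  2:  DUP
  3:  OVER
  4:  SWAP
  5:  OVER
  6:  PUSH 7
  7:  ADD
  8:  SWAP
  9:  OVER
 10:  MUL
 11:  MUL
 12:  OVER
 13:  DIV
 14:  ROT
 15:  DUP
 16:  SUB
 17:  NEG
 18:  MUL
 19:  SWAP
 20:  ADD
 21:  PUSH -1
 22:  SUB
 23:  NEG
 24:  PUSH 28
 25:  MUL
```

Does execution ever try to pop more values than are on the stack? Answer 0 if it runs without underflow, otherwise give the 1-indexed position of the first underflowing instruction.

0

PUSH 7   7
DUP      7 7
OVER     7 7 7
SWAP     7 7 7
OVER     7 7 7 7
PUSH 7   7 7 7 7 7
ADD      7 7 7 14
SWAP     7 7 14 7
OVER     7 7 14 7 14
MUL      7 7 14 98
MUL      7 7 1372
OVER     7 7 1372 7
DIV      7 7 196
ROT      7 196 7
DUP      7 196 7 7
SUB      7 196 0
NEG      7 196 0
MUL      7 0
SWAP     0 7
ADD      7
PUSH -1  7 -1
SUB      8
NEG      -8
PUSH 28  -8 28
MUL      -224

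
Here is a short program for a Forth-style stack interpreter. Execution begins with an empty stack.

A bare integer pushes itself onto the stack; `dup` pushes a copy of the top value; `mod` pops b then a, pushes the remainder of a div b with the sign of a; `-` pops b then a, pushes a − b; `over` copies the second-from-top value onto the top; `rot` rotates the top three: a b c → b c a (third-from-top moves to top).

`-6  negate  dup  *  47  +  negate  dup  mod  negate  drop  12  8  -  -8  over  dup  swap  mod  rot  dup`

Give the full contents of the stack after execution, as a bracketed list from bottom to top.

-6     -> -6
negate -> 6
dup    -> 6 6
*      -> 36
47     -> 36 47
+      -> 83
negate -> -83
dup    -> -83 -83
mod    -> 0
negate -> 0
drop   -> (empty)
12     -> 12
8      -> 12 8
-      -> 4
-8     -> 4 -8
over   -> 4 -8 4
dup    -> 4 -8 4 4
swap   -> 4 -8 4 4
mod    -> 4 -8 0
rot    -> -8 0 4
dup    -> -8 0 4 4

[-8, 0, 4, 4]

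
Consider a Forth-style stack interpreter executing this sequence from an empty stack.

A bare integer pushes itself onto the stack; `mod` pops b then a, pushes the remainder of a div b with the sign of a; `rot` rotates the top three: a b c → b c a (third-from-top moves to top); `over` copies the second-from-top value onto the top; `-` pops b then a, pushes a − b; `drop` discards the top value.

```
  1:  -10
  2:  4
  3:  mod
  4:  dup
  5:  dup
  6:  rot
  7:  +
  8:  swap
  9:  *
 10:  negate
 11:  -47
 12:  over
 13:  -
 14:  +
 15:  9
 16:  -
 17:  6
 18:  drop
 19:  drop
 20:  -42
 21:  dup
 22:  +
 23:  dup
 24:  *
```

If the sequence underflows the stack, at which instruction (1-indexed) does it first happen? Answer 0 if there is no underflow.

0

-10    -> [-10]
4      -> [-10, 4]
mod    -> [-2]
dup    -> [-2, -2]
dup    -> [-2, -2, -2]
rot    -> [-2, -2, -2]
+      -> [-2, -4]
swap   -> [-4, -2]
*      -> [8]
negate -> [-8]
-47    -> [-8, -47]
over   -> [-8, -47, -8]
-      -> [-8, -39]
+      -> [-47]
9      -> [-47, 9]
-      -> [-56]
6      -> [-56, 6]
drop   -> [-56]
drop   -> []
-42    -> [-42]
dup    -> [-42, -42]
+      -> [-84]
dup    -> [-84, -84]
*      -> [7056]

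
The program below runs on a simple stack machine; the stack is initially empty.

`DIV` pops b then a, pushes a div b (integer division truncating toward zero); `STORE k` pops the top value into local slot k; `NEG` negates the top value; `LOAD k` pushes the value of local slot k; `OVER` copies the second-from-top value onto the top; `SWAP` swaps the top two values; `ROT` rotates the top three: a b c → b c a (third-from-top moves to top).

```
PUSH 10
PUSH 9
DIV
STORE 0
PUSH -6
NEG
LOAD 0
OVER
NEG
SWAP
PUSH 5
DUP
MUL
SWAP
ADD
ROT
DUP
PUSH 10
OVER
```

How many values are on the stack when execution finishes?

PUSH 10 → 10
PUSH 9  → 10 9
DIV     → 1
STORE 0 → (empty)
PUSH -6 → -6
NEG     → 6
LOAD 0  → 6 1
OVER    → 6 1 6
NEG     → 6 1 -6
SWAP    → 6 -6 1
PUSH 5  → 6 -6 1 5
DUP     → 6 -6 1 5 5
MUL     → 6 -6 1 25
SWAP    → 6 -6 25 1
ADD     → 6 -6 26
ROT     → -6 26 6
DUP     → -6 26 6 6
PUSH 10 → -6 26 6 6 10
OVER    → -6 26 6 6 10 6

6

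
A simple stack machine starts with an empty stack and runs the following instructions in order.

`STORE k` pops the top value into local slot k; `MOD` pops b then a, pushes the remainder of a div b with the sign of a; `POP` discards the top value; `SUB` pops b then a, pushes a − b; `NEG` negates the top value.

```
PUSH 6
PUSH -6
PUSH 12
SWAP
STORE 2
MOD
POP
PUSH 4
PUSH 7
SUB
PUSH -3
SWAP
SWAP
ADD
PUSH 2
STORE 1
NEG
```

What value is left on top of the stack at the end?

6

PUSH 6  : [6]
PUSH -6 : [6, -6]
PUSH 12 : [6, -6, 12]
SWAP    : [6, 12, -6]
STORE 2 : [6, 12]
MOD     : [6]
POP     : []
PUSH 4  : [4]
PUSH 7  : [4, 7]
SUB     : [-3]
PUSH -3 : [-3, -3]
SWAP    : [-3, -3]
SWAP    : [-3, -3]
ADD     : [-6]
PUSH 2  : [-6, 2]
STORE 1 : [-6]
NEG     : [6]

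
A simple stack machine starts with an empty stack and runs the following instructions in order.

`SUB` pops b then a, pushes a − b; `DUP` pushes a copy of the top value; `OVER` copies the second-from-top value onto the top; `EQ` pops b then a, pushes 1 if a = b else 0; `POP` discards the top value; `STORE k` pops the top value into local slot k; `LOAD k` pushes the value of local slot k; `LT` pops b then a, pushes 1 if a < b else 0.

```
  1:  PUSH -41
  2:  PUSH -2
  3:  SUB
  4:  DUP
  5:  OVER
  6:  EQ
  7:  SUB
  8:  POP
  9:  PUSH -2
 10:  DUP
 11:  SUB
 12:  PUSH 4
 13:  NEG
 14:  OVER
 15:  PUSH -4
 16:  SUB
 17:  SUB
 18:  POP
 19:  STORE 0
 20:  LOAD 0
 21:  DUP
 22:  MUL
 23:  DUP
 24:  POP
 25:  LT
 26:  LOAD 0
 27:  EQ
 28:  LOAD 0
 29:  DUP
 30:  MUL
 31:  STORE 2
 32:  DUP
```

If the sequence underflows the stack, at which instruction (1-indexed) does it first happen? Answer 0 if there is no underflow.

PUSH -41 : -41
PUSH -2  : -41 -2
SUB      : -39
DUP      : -39 -39
OVER     : -39 -39 -39
EQ       : -39 1
SUB      : -40
POP      : (empty)
PUSH -2  : -2
DUP      : -2 -2
SUB      : 0
PUSH 4   : 0 4
NEG      : 0 -4
OVER     : 0 -4 0
PUSH -4  : 0 -4 0 -4
SUB      : 0 -4 4
SUB      : 0 -8
POP      : 0
STORE 0  : (empty)
LOAD 0   : 0
DUP      : 0 0
MUL      : 0
DUP      : 0 0
POP      : 0
LT  — needs 2 operands, stack has 1 → underflow

25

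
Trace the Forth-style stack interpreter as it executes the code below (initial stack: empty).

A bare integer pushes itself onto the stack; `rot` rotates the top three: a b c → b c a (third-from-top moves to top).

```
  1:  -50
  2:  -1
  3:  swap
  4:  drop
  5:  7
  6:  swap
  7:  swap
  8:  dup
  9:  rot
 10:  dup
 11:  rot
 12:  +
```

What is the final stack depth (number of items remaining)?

3

-50  : [-50]
-1   : [-50, -1]
swap : [-1, -50]
drop : [-1]
7    : [-1, 7]
swap : [7, -1]
swap : [-1, 7]
dup  : [-1, 7, 7]
rot  : [7, 7, -1]
dup  : [7, 7, -1, -1]
rot  : [7, -1, -1, 7]
+    : [7, -1, 6]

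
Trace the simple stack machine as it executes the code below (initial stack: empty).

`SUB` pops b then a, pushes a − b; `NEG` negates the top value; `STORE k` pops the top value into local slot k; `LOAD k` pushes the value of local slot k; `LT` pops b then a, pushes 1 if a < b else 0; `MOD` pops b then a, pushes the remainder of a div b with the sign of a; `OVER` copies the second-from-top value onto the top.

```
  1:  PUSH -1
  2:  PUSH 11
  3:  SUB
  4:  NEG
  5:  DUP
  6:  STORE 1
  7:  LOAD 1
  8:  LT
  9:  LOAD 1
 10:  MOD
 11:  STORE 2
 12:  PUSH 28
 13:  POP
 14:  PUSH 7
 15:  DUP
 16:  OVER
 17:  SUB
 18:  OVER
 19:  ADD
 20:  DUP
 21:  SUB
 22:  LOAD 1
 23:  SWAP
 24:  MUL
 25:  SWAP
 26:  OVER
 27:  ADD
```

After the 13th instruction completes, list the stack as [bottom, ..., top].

PUSH -1  [-1]
PUSH 11  [-1, 11]
SUB      [-12]
NEG      [12]
DUP      [12, 12]
STORE 1  [12]
LOAD 1   [12, 12]
LT       [0]
LOAD 1   [0, 12]
MOD      [0]
STORE 2  []
PUSH 28  [28]
POP      []

[]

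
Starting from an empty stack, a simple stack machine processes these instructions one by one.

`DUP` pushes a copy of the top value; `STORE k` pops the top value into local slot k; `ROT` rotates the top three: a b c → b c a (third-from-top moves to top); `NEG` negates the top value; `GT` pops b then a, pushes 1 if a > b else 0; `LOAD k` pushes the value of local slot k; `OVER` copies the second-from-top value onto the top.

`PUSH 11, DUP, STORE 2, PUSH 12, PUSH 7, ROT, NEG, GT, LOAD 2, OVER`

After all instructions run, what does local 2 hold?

11

PUSH 11 → 11
DUP     → 11 11
STORE 2 → 11
PUSH 12 → 11 12
PUSH 7  → 11 12 7
ROT     → 12 7 11
NEG     → 12 7 -11
GT      → 12 1
LOAD 2  → 12 1 11
OVER    → 12 1 11 1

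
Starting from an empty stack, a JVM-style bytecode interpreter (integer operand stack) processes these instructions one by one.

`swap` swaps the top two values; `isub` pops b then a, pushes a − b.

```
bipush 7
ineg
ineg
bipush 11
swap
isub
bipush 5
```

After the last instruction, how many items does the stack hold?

bipush 7   [7]
ineg       [-7]
ineg       [7]
bipush 11  [7, 11]
swap       [11, 7]
isub       [4]
bipush 5   [4, 5]

2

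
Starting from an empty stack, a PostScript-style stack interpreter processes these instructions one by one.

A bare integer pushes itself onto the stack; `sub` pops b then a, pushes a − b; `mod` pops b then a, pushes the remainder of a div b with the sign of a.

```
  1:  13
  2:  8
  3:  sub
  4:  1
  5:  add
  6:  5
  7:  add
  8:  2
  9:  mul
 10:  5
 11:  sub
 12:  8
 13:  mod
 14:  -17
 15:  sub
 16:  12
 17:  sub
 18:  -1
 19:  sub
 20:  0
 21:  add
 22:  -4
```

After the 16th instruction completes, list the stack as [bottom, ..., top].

13   13
8    13 8
sub  5
1    5 1
add  6
5    6 5
add  11
2    11 2
mul  22
5    22 5
sub  17
8    17 8
mod  1
-17  1 -17
sub  18
12   18 12

[18, 12]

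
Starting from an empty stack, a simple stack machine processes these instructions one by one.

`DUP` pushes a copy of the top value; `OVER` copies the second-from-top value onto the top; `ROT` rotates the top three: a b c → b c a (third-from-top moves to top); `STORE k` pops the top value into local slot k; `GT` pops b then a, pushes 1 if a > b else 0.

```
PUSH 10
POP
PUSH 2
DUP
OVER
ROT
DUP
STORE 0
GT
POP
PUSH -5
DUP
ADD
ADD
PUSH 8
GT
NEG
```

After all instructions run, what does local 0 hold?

PUSH 10 → 10
POP     → (empty)
PUSH 2  → 2
DUP     → 2 2
OVER    → 2 2 2
ROT     → 2 2 2
DUP     → 2 2 2 2
STORE 0 → 2 2 2
GT      → 2 0
POP     → 2
PUSH -5 → 2 -5
DUP     → 2 -5 -5
ADD     → 2 -10
ADD     → -8
PUSH 8  → -8 8
GT      → 0
NEG     → 0

2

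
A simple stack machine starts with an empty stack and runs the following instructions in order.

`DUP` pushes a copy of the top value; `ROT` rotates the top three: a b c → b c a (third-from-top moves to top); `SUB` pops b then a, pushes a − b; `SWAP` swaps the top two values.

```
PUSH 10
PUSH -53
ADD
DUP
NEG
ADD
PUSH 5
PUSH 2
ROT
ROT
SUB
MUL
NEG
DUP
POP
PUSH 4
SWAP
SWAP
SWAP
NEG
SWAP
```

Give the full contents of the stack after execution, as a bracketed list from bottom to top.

[-10, 4]

PUSH 10  -> [10]
PUSH -53 -> [10, -53]
ADD      -> [-43]
DUP      -> [-43, -43]
NEG      -> [-43, 43]
ADD      -> [0]
PUSH 5   -> [0, 5]
PUSH 2   -> [0, 5, 2]
ROT      -> [5, 2, 0]
ROT      -> [2, 0, 5]
SUB      -> [2, -5]
MUL      -> [-10]
NEG      -> [10]
DUP      -> [10, 10]
POP      -> [10]
PUSH 4   -> [10, 4]
SWAP     -> [4, 10]
SWAP     -> [10, 4]
SWAP     -> [4, 10]
NEG      -> [4, -10]
SWAP     -> [-10, 4]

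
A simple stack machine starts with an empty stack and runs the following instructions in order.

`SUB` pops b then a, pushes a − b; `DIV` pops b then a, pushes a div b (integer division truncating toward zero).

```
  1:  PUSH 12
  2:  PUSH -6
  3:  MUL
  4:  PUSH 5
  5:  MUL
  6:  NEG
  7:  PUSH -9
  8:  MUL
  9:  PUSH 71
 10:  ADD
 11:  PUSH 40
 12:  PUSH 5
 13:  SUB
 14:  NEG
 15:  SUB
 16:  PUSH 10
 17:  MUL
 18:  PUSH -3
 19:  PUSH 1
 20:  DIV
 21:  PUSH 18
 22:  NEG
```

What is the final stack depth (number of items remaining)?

3

PUSH 12  [12]
PUSH -6  [12, -6]
MUL      [-72]
PUSH 5   [-72, 5]
MUL      [-360]
NEG      [360]
PUSH -9  [360, -9]
MUL      [-3240]
PUSH 71  [-3240, 71]
ADD      [-3169]
PUSH 40  [-3169, 40]
PUSH 5   [-3169, 40, 5]
SUB      [-3169, 35]
NEG      [-3169, -35]
SUB      [-3134]
PUSH 10  [-3134, 10]
MUL      [-31340]
PUSH -3  [-31340, -3]
PUSH 1   [-31340, -3, 1]
DIV      [-31340, -3]
PUSH 18  [-31340, -3, 18]
NEG      [-31340, -3, -18]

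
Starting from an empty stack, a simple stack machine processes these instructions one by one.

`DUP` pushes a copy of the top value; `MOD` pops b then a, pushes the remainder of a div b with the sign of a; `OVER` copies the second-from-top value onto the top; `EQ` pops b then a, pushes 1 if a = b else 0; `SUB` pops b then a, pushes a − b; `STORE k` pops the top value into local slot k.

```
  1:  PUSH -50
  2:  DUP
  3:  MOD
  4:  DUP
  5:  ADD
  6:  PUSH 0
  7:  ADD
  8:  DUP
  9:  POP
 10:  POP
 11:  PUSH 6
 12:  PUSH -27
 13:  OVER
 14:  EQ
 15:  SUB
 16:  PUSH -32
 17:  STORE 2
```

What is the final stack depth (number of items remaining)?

PUSH -50 -> -50
DUP      -> -50 -50
MOD      -> 0
DUP      -> 0 0
ADD      -> 0
PUSH 0   -> 0 0
ADD      -> 0
DUP      -> 0 0
POP      -> 0
POP      -> (empty)
PUSH 6   -> 6
PUSH -27 -> 6 -27
OVER     -> 6 -27 6
EQ       -> 6 0
SUB      -> 6
PUSH -32 -> 6 -32
STORE 2  -> 6

1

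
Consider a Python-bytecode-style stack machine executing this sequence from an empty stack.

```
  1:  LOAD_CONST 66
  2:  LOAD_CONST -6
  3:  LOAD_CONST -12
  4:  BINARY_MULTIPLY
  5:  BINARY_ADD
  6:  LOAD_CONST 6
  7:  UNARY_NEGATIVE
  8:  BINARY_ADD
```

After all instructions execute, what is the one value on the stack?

132

LOAD_CONST 66   -> [66]
LOAD_CONST -6   -> [66, -6]
LOAD_CONST -12  -> [66, -6, -12]
BINARY_MULTIPLY -> [66, 72]
BINARY_ADD      -> [138]
LOAD_CONST 6    -> [138, 6]
UNARY_NEGATIVE  -> [138, -6]
BINARY_ADD      -> [132]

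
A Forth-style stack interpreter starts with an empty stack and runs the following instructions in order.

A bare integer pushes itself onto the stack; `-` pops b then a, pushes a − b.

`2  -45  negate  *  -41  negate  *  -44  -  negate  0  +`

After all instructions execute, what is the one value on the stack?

2      → [2]
-45    → [2, -45]
negate → [2, 45]
*      → [90]
-41    → [90, -41]
negate → [90, 41]
*      → [3690]
-44    → [3690, -44]
-      → [3734]
negate → [-3734]
0      → [-3734, 0]
+      → [-3734]

-3734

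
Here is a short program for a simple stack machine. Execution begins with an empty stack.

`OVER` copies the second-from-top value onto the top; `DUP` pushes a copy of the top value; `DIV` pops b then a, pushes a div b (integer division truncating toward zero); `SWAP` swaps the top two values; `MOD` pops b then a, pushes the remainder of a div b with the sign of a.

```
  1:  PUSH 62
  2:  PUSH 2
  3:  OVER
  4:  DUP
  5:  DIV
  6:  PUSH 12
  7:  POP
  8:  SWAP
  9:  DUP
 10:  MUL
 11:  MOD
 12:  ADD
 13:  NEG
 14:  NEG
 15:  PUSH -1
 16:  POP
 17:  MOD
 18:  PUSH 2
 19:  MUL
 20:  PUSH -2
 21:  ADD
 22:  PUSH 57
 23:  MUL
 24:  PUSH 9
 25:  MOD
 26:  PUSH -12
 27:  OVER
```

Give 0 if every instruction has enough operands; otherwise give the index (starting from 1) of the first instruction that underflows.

PUSH 62  [62]
PUSH 2   [62, 2]
OVER     [62, 2, 62]
DUP      [62, 2, 62, 62]
DIV      [62, 2, 1]
PUSH 12  [62, 2, 1, 12]
POP      [62, 2, 1]
SWAP     [62, 1, 2]
DUP      [62, 1, 2, 2]
MUL      [62, 1, 4]
MOD      [62, 1]
ADD      [63]
NEG      [-63]
NEG      [63]
PUSH -1  [63, -1]
POP      [63]
MOD  — needs 2 operands, stack has 1 → underflow

17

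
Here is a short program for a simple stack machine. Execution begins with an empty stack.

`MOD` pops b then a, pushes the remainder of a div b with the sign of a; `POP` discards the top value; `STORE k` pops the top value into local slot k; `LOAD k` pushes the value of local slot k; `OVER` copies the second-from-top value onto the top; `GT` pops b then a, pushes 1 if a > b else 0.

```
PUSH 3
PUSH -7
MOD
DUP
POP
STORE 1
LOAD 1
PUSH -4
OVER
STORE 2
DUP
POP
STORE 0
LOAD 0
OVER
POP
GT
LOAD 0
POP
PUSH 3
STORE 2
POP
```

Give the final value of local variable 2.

3

PUSH 3  : 3
PUSH -7 : 3 -7
MOD     : 3
DUP     : 3 3
POP     : 3
STORE 1 : (empty)
LOAD 1  : 3
PUSH -4 : 3 -4
OVER    : 3 -4 3
STORE 2 : 3 -4
DUP     : 3 -4 -4
POP     : 3 -4
STORE 0 : 3
LOAD 0  : 3 -4
OVER    : 3 -4 3
POP     : 3 -4
GT      : 1
LOAD 0  : 1 -4
POP     : 1
PUSH 3  : 1 3
STORE 2 : 1
POP     : (empty)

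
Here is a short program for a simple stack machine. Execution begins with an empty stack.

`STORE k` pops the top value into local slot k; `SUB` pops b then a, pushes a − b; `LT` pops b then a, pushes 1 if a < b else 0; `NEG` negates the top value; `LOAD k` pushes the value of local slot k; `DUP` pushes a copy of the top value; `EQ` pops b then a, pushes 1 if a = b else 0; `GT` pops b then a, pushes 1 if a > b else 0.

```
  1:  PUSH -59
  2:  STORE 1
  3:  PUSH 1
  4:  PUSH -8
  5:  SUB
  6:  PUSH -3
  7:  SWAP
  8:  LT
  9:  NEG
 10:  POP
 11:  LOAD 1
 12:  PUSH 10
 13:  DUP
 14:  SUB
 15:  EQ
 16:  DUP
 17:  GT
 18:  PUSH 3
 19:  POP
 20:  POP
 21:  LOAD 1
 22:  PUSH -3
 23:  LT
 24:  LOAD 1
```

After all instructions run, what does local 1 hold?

-59

PUSH -59 : [-59]
STORE 1  : []
PUSH 1   : [1]
PUSH -8  : [1, -8]
SUB      : [9]
PUSH -3  : [9, -3]
SWAP     : [-3, 9]
LT       : [1]
NEG      : [-1]
POP      : []
LOAD 1   : [-59]
PUSH 10  : [-59, 10]
DUP      : [-59, 10, 10]
SUB      : [-59, 0]
EQ       : [0]
DUP      : [0, 0]
GT       : [0]
PUSH 3   : [0, 3]
POP      : [0]
POP      : []
LOAD 1   : [-59]
PUSH -3  : [-59, -3]
LT       : [1]
LOAD 1   : [1, -59]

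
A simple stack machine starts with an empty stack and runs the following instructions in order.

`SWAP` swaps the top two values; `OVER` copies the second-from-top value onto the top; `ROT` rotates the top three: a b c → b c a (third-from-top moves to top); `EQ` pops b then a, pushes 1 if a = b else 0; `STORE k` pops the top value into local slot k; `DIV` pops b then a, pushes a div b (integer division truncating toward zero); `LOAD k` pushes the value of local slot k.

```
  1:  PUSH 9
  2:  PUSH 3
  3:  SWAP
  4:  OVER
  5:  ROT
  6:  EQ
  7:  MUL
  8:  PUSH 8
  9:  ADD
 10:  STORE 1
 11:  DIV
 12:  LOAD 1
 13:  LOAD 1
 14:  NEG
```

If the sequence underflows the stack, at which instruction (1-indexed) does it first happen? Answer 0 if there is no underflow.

PUSH 9   [9]
PUSH 3   [9, 3]
SWAP     [3, 9]
OVER     [3, 9, 3]
ROT      [9, 3, 3]
EQ       [9, 1]
MUL      [9]
PUSH 8   [9, 8]
ADD      [17]
STORE 1  []
DIV  — needs 2 operands, stack has 0 → underflow

11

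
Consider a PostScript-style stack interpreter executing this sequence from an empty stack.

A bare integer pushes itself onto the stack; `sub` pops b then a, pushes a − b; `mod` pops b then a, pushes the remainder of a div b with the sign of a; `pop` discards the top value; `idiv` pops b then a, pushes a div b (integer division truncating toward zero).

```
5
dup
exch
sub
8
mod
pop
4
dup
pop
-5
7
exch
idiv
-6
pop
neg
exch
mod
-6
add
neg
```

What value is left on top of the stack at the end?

5    → [5]
dup  → [5, 5]
exch → [5, 5]
sub  → [0]
8    → [0, 8]
mod  → [0]
pop  → []
4    → [4]
dup  → [4, 4]
pop  → [4]
-5   → [4, -5]
7    → [4, -5, 7]
exch → [4, 7, -5]
idiv → [4, -1]
-6   → [4, -1, -6]
pop  → [4, -1]
neg  → [4, 1]
exch → [1, 4]
mod  → [1]
-6   → [1, -6]
add  → [-5]
neg  → [5]

5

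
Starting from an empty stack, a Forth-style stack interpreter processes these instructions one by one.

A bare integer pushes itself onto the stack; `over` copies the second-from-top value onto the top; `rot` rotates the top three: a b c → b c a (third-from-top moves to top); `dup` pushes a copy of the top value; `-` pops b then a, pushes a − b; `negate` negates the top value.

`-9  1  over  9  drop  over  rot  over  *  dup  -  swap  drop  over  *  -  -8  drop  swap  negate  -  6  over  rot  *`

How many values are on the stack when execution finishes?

-9     -> [-9]
1      -> [-9, 1]
over   -> [-9, 1, -9]
9      -> [-9, 1, -9, 9]
drop   -> [-9, 1, -9]
over   -> [-9, 1, -9, 1]
rot    -> [-9, -9, 1, 1]
over   -> [-9, -9, 1, 1, 1]
*      -> [-9, -9, 1, 1]
dup    -> [-9, -9, 1, 1, 1]
-      -> [-9, -9, 1, 0]
swap   -> [-9, -9, 0, 1]
drop   -> [-9, -9, 0]
over   -> [-9, -9, 0, -9]
*      -> [-9, -9, 0]
-      -> [-9, -9]
-8     -> [-9, -9, -8]
drop   -> [-9, -9]
swap   -> [-9, -9]
negate -> [-9, 9]
-      -> [-18]
6      -> [-18, 6]
over   -> [-18, 6, -18]
rot    -> [6, -18, -18]
*      -> [6, 324]

2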